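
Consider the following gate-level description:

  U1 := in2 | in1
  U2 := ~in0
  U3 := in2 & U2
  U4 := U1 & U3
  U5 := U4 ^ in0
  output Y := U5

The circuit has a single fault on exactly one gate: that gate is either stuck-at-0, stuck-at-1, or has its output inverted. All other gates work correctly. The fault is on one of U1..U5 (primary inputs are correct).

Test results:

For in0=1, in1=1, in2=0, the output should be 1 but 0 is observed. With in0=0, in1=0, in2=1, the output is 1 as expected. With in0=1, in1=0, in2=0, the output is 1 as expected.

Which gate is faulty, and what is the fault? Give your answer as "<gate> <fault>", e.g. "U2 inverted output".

Fault-free values for test 1 (in0=1, in1=1, in2=0): U1=1, U2=0, U3=0, U4=0, U5=1, giving Y=1. Observed 0.
Test 1: faults giving observed 0 are {U3 stuck-at-1, U3 inverted output, U4 stuck-at-1, U4 inverted output, U5 stuck-at-0, U5 inverted output}.
Test 2 (in0=0, in1=0, in2=1): fault-free U1=1, U2=1, U3=1, U4=1, U5=1 → 1; observed 1. Eliminates U3 inverted output, U4 inverted output, U5 stuck-at-0, U5 inverted output.
Test 3 (in0=1, in1=0, in2=0): fault-free U1=0, U2=0, U3=0, U4=0, U5=1 → 1; observed 1. Eliminates U4 stuck-at-1.
Only U3 stuck-at-1 is consistent with every test.

U3 stuck-at-1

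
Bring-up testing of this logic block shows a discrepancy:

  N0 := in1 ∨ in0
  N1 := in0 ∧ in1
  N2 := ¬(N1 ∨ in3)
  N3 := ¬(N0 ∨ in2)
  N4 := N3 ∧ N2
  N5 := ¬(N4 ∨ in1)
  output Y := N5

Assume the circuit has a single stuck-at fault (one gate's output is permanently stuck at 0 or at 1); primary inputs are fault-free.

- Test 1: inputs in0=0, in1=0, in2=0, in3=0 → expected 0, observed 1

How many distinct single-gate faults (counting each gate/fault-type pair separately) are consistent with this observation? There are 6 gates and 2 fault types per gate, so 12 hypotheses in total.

Fault-free: N0=0, N1=0, N2=1, N3=1, N4=1, N5=0 → 0. Observed 1.
  N0 stuck-at-0: output 0 ✗
  N0 stuck-at-1: output 1 ✓
  N1 stuck-at-0: output 0 ✗
  N1 stuck-at-1: output 1 ✓
  N2 stuck-at-0: output 1 ✓
  N2 stuck-at-1: output 0 ✗
  N3 stuck-at-0: output 1 ✓
  N3 stuck-at-1: output 0 ✗
  N4 stuck-at-0: output 1 ✓
  N4 stuck-at-1: output 0 ✗
  N5 stuck-at-0: output 0 ✗
  N5 stuck-at-1: output 1 ✓
Consistent faults: {N0 stuck-at-1, N1 stuck-at-1, N2 stuck-at-0, N3 stuck-at-0, N4 stuck-at-0, N5 stuck-at-1} — 6 in all.

6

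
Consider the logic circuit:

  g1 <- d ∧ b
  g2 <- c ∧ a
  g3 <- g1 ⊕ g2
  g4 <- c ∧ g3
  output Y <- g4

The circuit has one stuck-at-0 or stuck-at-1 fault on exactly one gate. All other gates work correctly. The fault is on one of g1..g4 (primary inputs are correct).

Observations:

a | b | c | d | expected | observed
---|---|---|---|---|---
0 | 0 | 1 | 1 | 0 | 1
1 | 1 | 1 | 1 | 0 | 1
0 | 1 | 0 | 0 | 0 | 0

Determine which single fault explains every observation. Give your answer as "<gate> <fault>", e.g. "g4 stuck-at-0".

Fault-free values for test 1 (a=0, b=0, c=1, d=1): g1=0, g2=0, g3=0, g4=0, giving Y=0. Observed 1.
Test 1: faults giving observed 1 are {g1 stuck-at-1, g2 stuck-at-1, g3 stuck-at-1, g4 stuck-at-1}.
Test 2 (a=1, b=1, c=1, d=1): fault-free g1=1, g2=1, g3=0, g4=0 → 0; observed 1. Eliminates g1 stuck-at-1, g2 stuck-at-1.
Test 3 (a=0, b=1, c=0, d=0): fault-free g1=0, g2=0, g3=0, g4=0 → 0; observed 0. Eliminates g4 stuck-at-1.
Only g3 stuck-at-1 is consistent with every test.

g3 stuck-at-1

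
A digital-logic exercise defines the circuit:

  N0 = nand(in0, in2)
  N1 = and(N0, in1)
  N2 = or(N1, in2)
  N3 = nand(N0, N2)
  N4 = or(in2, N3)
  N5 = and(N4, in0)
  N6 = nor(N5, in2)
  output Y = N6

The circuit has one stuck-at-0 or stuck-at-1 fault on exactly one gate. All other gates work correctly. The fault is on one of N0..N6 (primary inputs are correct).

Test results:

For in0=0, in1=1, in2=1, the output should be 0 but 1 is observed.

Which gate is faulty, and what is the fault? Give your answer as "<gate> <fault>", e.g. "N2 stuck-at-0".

Fault-free values for test 1 (in0=0, in1=1, in2=1): N0=1, N1=1, N2=1, N3=0, N4=1, N5=0, N6=0, giving Y=0. Observed 1.
Test 1: faults giving observed 1 are {N6 stuck-at-1}.
Only N6 stuck-at-1 is consistent with every test.

N6 stuck-at-1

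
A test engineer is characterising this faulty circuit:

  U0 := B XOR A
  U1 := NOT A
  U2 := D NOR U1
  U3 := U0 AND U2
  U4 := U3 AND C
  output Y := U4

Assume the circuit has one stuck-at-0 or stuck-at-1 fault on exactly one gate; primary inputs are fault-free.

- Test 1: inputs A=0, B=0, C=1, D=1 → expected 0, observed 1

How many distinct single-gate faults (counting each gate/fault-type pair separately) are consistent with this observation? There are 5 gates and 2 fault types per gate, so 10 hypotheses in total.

Fault-free: U0=0, U1=1, U2=0, U3=0, U4=0 → 0. Observed 1.
  U0 stuck-at-0: output 0 ✗
  U0 stuck-at-1: output 0 ✗
  U1 stuck-at-0: output 0 ✗
  U1 stuck-at-1: output 0 ✗
  U2 stuck-at-0: output 0 ✗
  U2 stuck-at-1: output 0 ✗
  U3 stuck-at-0: output 0 ✗
  U3 stuck-at-1: output 1 ✓
  U4 stuck-at-0: output 0 ✗
  U4 stuck-at-1: output 1 ✓
Consistent faults: {U3 stuck-at-1, U4 stuck-at-1} — 2 in all.

2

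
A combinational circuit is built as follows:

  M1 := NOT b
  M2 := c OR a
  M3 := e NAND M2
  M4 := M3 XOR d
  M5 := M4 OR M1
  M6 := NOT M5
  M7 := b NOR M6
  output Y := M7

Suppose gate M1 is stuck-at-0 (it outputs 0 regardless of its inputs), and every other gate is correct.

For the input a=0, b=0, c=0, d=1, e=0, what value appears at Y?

0

Propagate with M1 forced: M1=0 [stuck-at-0], M2=0, M3=1, M4=0, M5=0, M6=1, M7=0.
So Y = 0. (Without the fault it would be 1.)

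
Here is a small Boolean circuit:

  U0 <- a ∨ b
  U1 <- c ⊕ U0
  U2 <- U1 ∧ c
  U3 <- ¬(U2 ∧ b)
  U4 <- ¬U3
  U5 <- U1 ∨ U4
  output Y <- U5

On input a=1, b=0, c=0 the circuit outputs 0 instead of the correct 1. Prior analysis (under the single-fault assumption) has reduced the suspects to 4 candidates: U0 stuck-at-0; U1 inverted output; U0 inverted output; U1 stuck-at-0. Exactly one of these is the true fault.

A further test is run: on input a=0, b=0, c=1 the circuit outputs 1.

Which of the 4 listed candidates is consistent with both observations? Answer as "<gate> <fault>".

U0 stuck-at-0

Evaluate each candidate on input a=0, b=0, c=1:
  U0 stuck-at-0: U0=0 [stuck-at-0], U1=1, U2=1, U3=1, U4=0, U5=1 → 1 — matches
  U1 inverted output: U0=0, U1=0 [inverted output], U2=0, U3=1, U4=0, U5=0 → 0 — eliminated
  U0 inverted output: U0=1 [inverted output], U1=0, U2=0, U3=1, U4=0, U5=0 → 0 — eliminated
  U1 stuck-at-0: U0=0, U1=0 [stuck-at-0], U2=0, U3=1, U4=0, U5=0 → 0 — eliminated
Only U0 stuck-at-0 reproduces the observed 1.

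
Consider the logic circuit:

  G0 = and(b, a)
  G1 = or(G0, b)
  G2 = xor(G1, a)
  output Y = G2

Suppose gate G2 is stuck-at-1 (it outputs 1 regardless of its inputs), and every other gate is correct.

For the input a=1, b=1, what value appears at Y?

1

Propagate with G2 forced: G0=1, G1=1, G2=1 [stuck-at-1].
So Y = 1. (Without the fault it would be 0.)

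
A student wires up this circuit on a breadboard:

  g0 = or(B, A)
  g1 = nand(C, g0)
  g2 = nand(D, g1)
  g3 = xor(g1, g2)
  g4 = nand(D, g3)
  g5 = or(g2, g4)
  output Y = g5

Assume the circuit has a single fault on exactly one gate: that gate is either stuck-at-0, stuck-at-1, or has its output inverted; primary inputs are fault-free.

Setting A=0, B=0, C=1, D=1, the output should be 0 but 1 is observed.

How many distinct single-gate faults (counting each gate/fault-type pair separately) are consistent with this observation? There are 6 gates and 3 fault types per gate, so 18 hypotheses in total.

Fault-free: g0=0, g1=1, g2=0, g3=1, g4=0, g5=0 → 0. Observed 1.
  g0: stuck-at-1, inverted output ✓; others ✗
  g1: stuck-at-0, inverted output ✓; others ✗
  g2: stuck-at-1, inverted output ✓; others ✗
  g3: stuck-at-0, inverted output ✓; others ✗
  g4: stuck-at-1, inverted output ✓; others ✗
  g5: stuck-at-1, inverted output ✓; others ✗
Consistent faults: {g0 stuck-at-1, g0 inverted output, g1 stuck-at-0, g1 inverted output, g2 stuck-at-1, g2 inverted output, g3 stuck-at-0, g3 inverted output, g4 stuck-at-1, g4 inverted output, g5 stuck-at-1, g5 inverted output} — 12 in all.

12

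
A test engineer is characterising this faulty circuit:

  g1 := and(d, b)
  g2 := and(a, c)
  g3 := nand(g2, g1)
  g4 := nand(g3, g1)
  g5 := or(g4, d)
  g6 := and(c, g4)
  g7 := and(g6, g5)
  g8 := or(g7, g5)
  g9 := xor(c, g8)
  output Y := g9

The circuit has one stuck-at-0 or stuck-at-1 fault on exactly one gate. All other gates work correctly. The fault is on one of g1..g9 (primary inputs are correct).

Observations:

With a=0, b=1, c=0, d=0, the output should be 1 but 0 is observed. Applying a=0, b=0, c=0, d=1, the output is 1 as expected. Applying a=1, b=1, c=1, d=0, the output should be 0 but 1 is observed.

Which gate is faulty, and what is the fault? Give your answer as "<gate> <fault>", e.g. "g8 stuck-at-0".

g4 stuck-at-0

Fault-free values for test 1 (a=0, b=1, c=0, d=0): g1=0, g2=0, g3=1, g4=1, g5=1, g6=0, g7=0, g8=1, g9=1, giving Y=1. Observed 0.
Test 1: faults giving observed 0 are {g1 stuck-at-1, g4 stuck-at-0, g5 stuck-at-0, g8 stuck-at-0, g9 stuck-at-0}.
Test 2 (a=0, b=0, c=0, d=1): fault-free g1=0, g2=0, g3=1, g4=1, g5=1, g6=0, g7=0, g8=1, g9=1 → 1; observed 1. Eliminates g5 stuck-at-0, g8 stuck-at-0, g9 stuck-at-0.
Test 3 (a=1, b=1, c=1, d=0): fault-free g1=0, g2=1, g3=1, g4=1, g5=1, g6=1, g7=1, g8=1, g9=0 → 0; observed 1. Eliminates g1 stuck-at-1.
Only g4 stuck-at-0 is consistent with every test.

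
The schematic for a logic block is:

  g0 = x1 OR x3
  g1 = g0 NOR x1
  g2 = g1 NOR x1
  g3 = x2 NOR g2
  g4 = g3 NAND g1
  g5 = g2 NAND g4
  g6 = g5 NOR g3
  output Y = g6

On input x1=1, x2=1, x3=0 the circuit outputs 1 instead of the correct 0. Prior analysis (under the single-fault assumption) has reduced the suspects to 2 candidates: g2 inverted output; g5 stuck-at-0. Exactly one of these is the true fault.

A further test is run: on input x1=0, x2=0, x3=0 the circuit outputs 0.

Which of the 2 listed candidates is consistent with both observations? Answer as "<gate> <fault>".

Evaluate each candidate on input x1=0, x2=0, x3=0:
  g2 inverted output: g0=0, g1=1, g2=1 [inverted output], g3=0, g4=1, g5=0, g6=1 → 1 — eliminated
  g5 stuck-at-0: g0=0, g1=1, g2=0, g3=1, g4=0, g5=0 [stuck-at-0], g6=0 → 0 — matches
Only g5 stuck-at-0 reproduces the observed 0.

g5 stuck-at-0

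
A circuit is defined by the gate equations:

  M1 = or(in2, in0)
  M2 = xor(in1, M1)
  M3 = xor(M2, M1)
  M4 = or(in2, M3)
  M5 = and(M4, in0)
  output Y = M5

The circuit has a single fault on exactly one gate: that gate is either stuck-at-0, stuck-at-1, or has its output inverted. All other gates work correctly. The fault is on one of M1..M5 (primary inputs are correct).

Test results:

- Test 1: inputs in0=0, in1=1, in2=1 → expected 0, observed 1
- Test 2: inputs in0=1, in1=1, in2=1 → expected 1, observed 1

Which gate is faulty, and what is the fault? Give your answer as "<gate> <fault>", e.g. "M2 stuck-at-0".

M5 stuck-at-1

Fault-free values for test 1 (in0=0, in1=1, in2=1): M1=1, M2=0, M3=1, M4=1, M5=0, giving Y=0. Observed 1.
Test 1: faults giving observed 1 are {M5 stuck-at-1, M5 inverted output}.
Test 2 (in0=1, in1=1, in2=1): fault-free M1=1, M2=0, M3=1, M4=1, M5=1 → 1; observed 1. Eliminates M5 inverted output.
Only M5 stuck-at-1 is consistent with every test.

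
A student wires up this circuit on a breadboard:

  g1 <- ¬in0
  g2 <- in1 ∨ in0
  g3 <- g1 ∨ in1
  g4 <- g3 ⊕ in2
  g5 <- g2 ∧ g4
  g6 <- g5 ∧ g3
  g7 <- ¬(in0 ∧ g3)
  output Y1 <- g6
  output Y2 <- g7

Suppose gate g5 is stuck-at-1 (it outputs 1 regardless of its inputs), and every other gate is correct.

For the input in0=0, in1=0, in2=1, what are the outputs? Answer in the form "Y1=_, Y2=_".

Y1=1, Y2=1

Propagate with g5 forced: g1=1, g2=0, g3=1, g4=0, g5=1 [stuck-at-1], g6=1, g7=1.
So the outputs are Y1=1, Y2=1. (Without the fault they would be Y1=0, Y2=1.)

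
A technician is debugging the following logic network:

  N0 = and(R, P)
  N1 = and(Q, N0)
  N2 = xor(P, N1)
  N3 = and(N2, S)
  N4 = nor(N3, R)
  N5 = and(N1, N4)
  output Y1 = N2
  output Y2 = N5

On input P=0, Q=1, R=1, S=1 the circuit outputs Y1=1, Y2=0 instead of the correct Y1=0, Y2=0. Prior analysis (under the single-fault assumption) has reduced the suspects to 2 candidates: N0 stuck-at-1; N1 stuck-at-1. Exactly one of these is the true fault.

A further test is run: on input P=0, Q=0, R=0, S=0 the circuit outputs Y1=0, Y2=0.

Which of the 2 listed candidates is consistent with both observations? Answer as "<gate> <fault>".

N0 stuck-at-1

Evaluate each candidate on input P=0, Q=0, R=0, S=0:
  N0 stuck-at-1: N0=1 [stuck-at-1], N1=0, N2=0, N3=0, N4=1, N5=0 → Y1=0, Y2=0 — matches
  N1 stuck-at-1: N0=0, N1=1 [stuck-at-1], N2=1, N3=0, N4=1, N5=1 → Y1=1, Y2=1 — eliminated
Only N0 stuck-at-1 reproduces the observed Y1=0, Y2=0.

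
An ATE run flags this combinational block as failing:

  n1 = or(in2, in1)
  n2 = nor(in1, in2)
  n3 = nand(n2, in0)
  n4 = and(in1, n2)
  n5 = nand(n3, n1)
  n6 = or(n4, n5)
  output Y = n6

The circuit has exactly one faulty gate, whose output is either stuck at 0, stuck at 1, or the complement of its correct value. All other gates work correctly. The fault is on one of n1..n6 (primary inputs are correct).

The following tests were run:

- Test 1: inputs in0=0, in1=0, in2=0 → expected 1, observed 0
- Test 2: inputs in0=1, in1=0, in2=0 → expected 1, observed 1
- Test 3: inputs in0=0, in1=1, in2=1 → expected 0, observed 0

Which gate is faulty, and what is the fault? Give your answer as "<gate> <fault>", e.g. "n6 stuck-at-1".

n1 stuck-at-1

Fault-free values for test 1 (in0=0, in1=0, in2=0): n1=0, n2=1, n3=1, n4=0, n5=1, n6=1, giving Y=1. Observed 0.
Test 1: faults giving observed 0 are {n1 stuck-at-1, n1 inverted output, n5 stuck-at-0, n5 inverted output, n6 stuck-at-0, n6 inverted output}.
Test 2 (in0=1, in1=0, in2=0): fault-free n1=0, n2=1, n3=0, n4=0, n5=1, n6=1 → 1; observed 1. Eliminates n5 stuck-at-0, n5 inverted output, n6 stuck-at-0, n6 inverted output.
Test 3 (in0=0, in1=1, in2=1): fault-free n1=1, n2=0, n3=1, n4=0, n5=0, n6=0 → 0; observed 0. Eliminates n1 inverted output.
Only n1 stuck-at-1 is consistent with every test.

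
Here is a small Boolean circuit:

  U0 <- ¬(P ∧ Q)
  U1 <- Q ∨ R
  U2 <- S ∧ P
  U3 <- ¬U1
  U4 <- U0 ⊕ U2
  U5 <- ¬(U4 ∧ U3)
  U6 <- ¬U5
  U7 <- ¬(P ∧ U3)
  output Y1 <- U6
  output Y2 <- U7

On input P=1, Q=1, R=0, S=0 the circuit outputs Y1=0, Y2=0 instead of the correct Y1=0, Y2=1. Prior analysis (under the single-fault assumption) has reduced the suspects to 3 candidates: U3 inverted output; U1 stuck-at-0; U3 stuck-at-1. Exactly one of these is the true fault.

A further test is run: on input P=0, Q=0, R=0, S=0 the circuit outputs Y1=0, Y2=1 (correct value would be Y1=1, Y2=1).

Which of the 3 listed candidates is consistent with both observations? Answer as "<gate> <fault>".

U3 inverted output

Evaluate each candidate on input P=0, Q=0, R=0, S=0:
  U3 inverted output: U0=1, U1=0, U2=0, U3=0 [inverted output], U4=1, U5=1, U6=0, U7=1 → Y1=0, Y2=1 — matches
  U1 stuck-at-0: U0=1, U1=0 [stuck-at-0], U2=0, U3=1, U4=1, U5=0, U6=1, U7=1 → Y1=1, Y2=1 — eliminated
  U3 stuck-at-1: U0=1, U1=0, U2=0, U3=1 [stuck-at-1], U4=1, U5=0, U6=1, U7=1 → Y1=1, Y2=1 — eliminated
Only U3 inverted output reproduces the observed Y1=0, Y2=1.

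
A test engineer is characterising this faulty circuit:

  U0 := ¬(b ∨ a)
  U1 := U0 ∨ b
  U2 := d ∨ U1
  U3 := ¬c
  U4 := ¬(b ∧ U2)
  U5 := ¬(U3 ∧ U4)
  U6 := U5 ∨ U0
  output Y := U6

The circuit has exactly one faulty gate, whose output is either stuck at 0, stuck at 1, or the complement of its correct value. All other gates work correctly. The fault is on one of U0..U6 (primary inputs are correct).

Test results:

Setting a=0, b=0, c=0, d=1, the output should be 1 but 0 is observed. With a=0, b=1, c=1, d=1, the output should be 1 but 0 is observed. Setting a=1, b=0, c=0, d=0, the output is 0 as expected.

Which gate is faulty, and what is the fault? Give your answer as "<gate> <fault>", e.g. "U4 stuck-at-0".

U6 stuck-at-0

Fault-free values for test 1 (a=0, b=0, c=0, d=1): U0=1, U1=1, U2=1, U3=1, U4=1, U5=0, U6=1, giving Y=1. Observed 0.
Test 1: faults giving observed 0 are {U0 stuck-at-0, U0 inverted output, U6 stuck-at-0, U6 inverted output}.
Test 2 (a=0, b=1, c=1, d=1): fault-free U0=0, U1=1, U2=1, U3=0, U4=0, U5=1, U6=1 → 1; observed 0. Eliminates U0 stuck-at-0, U0 inverted output.
Test 3 (a=1, b=0, c=0, d=0): fault-free U0=0, U1=0, U2=0, U3=1, U4=1, U5=0, U6=0 → 0; observed 0. Eliminates U6 inverted output.
Only U6 stuck-at-0 is consistent with every test.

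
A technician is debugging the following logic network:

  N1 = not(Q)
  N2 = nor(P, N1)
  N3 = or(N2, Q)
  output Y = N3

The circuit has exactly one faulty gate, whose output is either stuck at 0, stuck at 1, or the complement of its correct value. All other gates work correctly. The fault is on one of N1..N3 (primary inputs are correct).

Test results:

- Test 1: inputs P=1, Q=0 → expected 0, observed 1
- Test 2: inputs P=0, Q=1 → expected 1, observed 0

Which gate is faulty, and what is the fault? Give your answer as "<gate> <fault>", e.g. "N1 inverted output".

N3 inverted output

Fault-free values for test 1 (P=1, Q=0): N1=1, N2=0, N3=0, giving Y=0. Observed 1.
Test 1: faults giving observed 1 are {N2 stuck-at-1, N2 inverted output, N3 stuck-at-1, N3 inverted output}.
Test 2 (P=0, Q=1): fault-free N1=0, N2=1, N3=1 → 1; observed 0. Eliminates N2 stuck-at-1, N2 inverted output, N3 stuck-at-1.
Only N3 inverted output is consistent with every test.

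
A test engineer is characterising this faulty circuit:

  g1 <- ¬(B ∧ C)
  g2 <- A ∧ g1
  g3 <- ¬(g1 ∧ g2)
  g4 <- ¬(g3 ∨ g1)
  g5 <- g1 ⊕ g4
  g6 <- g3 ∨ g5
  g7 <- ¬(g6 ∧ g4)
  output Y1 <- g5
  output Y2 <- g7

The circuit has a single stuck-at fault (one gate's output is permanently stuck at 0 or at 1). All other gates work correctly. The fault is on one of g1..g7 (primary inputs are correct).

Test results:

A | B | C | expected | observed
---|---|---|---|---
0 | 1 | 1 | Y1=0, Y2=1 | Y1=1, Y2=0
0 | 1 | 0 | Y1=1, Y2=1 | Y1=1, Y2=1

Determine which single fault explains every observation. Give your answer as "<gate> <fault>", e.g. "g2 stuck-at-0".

Fault-free values for test 1 (A=0, B=1, C=1): g1=0, g2=0, g3=1, g4=0, g5=0, g6=1, g7=1, giving Y1=0, Y2=1. Observed Y1=1, Y2=0.
Test 1: faults giving observed Y1=1, Y2=0 are {g3 stuck-at-0, g4 stuck-at-1}.
Test 2 (A=0, B=1, C=0): fault-free g1=1, g2=0, g3=1, g4=0, g5=1, g6=1, g7=1 → Y1=1, Y2=1; observed Y1=1, Y2=1. Eliminates g4 stuck-at-1.
Only g3 stuck-at-0 is consistent with every test.

g3 stuck-at-0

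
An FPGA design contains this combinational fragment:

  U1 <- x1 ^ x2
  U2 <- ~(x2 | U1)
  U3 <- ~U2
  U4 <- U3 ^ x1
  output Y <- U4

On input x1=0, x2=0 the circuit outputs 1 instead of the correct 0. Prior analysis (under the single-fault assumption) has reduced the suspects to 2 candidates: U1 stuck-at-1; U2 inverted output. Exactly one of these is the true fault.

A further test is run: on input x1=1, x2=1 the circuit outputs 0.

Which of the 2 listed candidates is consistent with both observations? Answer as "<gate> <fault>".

U1 stuck-at-1

Evaluate each candidate on input x1=1, x2=1:
  U1 stuck-at-1: U1=1 [stuck-at-1], U2=0, U3=1, U4=0 → 0 — matches
  U2 inverted output: U1=0, U2=1 [inverted output], U3=0, U4=1 → 1 — eliminated
Only U1 stuck-at-1 reproduces the observed 0.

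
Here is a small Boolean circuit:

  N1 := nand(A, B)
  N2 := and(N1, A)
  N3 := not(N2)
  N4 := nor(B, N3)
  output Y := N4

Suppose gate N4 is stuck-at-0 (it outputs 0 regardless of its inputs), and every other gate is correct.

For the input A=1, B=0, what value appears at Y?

Propagate with N4 forced: N1=1, N2=1, N3=0, N4=0 [stuck-at-0].
So Y = 0. (Without the fault it would be 1.)

0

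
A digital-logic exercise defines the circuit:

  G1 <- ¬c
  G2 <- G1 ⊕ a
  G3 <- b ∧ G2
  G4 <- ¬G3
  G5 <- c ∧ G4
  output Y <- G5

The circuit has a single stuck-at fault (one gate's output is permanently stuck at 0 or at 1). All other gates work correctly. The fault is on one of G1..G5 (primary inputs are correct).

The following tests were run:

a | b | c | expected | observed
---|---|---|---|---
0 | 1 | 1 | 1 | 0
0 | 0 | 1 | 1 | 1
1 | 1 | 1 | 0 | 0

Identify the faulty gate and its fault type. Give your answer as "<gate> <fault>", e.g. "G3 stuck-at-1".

Fault-free values for test 1 (a=0, b=1, c=1): G1=0, G2=0, G3=0, G4=1, G5=1, giving Y=1. Observed 0.
Test 1: faults giving observed 0 are {G1 stuck-at-1, G2 stuck-at-1, G3 stuck-at-1, G4 stuck-at-0, G5 stuck-at-0}.
Test 2 (a=0, b=0, c=1): fault-free G1=0, G2=0, G3=0, G4=1, G5=1 → 1; observed 1. Eliminates G3 stuck-at-1, G4 stuck-at-0, G5 stuck-at-0.
Test 3 (a=1, b=1, c=1): fault-free G1=0, G2=1, G3=1, G4=0, G5=0 → 0; observed 0. Eliminates G1 stuck-at-1.
Only G2 stuck-at-1 is consistent with every test.

G2 stuck-at-1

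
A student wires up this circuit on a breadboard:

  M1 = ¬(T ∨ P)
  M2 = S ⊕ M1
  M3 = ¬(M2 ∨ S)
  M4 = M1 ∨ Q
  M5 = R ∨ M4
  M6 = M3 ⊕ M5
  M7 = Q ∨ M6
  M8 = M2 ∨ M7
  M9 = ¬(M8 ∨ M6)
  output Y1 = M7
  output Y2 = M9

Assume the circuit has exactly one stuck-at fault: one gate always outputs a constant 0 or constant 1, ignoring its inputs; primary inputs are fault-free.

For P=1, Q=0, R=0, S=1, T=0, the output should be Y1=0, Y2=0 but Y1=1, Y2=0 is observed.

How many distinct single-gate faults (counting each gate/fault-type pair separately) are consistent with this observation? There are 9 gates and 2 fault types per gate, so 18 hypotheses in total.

6

Fault-free: M1=0, M2=1, M3=0, M4=0, M5=0, M6=0, M7=0, M8=1, M9=0 → Y1=0, Y2=0. Observed Y1=1, Y2=0.
  M1: stuck-at-1 ✓; others ✗
  M2: none of the 2 fault types match ✗
  M3: stuck-at-1 ✓; others ✗
  M4: stuck-at-1 ✓; others ✗
  M5: stuck-at-1 ✓; others ✗
  M6: stuck-at-1 ✓; others ✗
  M7: stuck-at-1 ✓; others ✗
  M8: none of the 2 fault types match ✗
  M9: none of the 2 fault types match ✗
Consistent faults: {M1 stuck-at-1, M3 stuck-at-1, M4 stuck-at-1, M5 stuck-at-1, M6 stuck-at-1, M7 stuck-at-1} — 6 in all.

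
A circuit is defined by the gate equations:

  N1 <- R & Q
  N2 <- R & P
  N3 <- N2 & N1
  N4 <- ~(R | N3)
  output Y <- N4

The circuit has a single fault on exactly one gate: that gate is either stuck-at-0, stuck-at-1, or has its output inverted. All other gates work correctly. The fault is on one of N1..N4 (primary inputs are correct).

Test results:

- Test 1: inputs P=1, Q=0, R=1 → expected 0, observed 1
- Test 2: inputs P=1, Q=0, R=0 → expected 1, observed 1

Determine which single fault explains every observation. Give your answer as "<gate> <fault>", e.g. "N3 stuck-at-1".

N4 stuck-at-1

Fault-free values for test 1 (P=1, Q=0, R=1): N1=0, N2=1, N3=0, N4=0, giving Y=0. Observed 1.
Test 1: faults giving observed 1 are {N4 stuck-at-1, N4 inverted output}.
Test 2 (P=1, Q=0, R=0): fault-free N1=0, N2=0, N3=0, N4=1 → 1; observed 1. Eliminates N4 inverted output.
Only N4 stuck-at-1 is consistent with every test.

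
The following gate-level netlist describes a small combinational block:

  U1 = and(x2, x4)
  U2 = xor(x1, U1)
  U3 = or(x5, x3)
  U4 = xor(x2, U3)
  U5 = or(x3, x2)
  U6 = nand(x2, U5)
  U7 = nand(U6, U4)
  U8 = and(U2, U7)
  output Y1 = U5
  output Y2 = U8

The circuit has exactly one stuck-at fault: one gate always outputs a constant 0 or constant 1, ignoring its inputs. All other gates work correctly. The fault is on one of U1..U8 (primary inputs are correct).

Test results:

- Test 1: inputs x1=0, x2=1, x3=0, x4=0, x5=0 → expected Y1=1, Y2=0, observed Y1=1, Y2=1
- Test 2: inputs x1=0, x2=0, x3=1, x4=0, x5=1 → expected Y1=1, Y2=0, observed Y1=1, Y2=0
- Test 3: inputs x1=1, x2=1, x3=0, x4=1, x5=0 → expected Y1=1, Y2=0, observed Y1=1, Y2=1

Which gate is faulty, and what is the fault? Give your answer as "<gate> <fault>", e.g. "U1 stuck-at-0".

U2 stuck-at-1

Fault-free values for test 1 (x1=0, x2=1, x3=0, x4=0, x5=0): U1=0, U2=0, U3=0, U4=1, U5=1, U6=0, U7=1, U8=0, giving Y1=1, Y2=0. Observed Y1=1, Y2=1.
Test 1: faults giving observed Y1=1, Y2=1 are {U1 stuck-at-1, U2 stuck-at-1, U8 stuck-at-1}.
Test 2 (x1=0, x2=0, x3=1, x4=0, x5=1): fault-free U1=0, U2=0, U3=1, U4=1, U5=1, U6=1, U7=0, U8=0 → Y1=1, Y2=0; observed Y1=1, Y2=0. Eliminates U8 stuck-at-1.
Test 3 (x1=1, x2=1, x3=0, x4=1, x5=0): fault-free U1=1, U2=0, U3=0, U4=1, U5=1, U6=0, U7=1, U8=0 → Y1=1, Y2=0; observed Y1=1, Y2=1. Eliminates U1 stuck-at-1.
Only U2 stuck-at-1 is consistent with every test.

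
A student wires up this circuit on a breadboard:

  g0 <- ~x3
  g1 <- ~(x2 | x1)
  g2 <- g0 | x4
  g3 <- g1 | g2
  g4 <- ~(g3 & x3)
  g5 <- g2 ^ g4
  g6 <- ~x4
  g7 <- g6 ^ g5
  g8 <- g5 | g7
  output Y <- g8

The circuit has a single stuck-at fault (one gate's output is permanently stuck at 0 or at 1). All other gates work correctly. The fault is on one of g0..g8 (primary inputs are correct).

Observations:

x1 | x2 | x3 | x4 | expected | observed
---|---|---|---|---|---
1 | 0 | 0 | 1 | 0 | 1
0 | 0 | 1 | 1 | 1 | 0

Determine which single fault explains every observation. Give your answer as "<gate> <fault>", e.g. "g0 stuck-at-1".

g2 stuck-at-0

Fault-free values for test 1 (x1=1, x2=0, x3=0, x4=1): g0=1, g1=0, g2=1, g3=1, g4=1, g5=0, g6=0, g7=0, g8=0, giving Y=0. Observed 1.
Test 1: faults giving observed 1 are {g2 stuck-at-0, g4 stuck-at-0, g5 stuck-at-1, g6 stuck-at-1, g7 stuck-at-1, g8 stuck-at-1}.
Test 2 (x1=0, x2=0, x3=1, x4=1): fault-free g0=0, g1=1, g2=1, g3=1, g4=0, g5=1, g6=0, g7=1, g8=1 → 1; observed 0. Eliminates g4 stuck-at-0, g5 stuck-at-1, g6 stuck-at-1, g7 stuck-at-1, g8 stuck-at-1.
Only g2 stuck-at-0 is consistent with every test.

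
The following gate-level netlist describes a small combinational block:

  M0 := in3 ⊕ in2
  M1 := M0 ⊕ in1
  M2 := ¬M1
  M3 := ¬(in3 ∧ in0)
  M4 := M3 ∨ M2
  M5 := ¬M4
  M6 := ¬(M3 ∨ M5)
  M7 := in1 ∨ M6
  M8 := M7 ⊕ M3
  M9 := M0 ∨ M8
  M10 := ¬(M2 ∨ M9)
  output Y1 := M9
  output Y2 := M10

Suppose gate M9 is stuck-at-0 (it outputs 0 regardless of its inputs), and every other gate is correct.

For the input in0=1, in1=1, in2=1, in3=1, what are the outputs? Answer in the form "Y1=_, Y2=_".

Propagate with M9 forced: M0=0, M1=1, M2=0, M3=0, M4=0, M5=1, M6=0, M7=1, M8=1, M9=0 [stuck-at-0], M10=1.
So the outputs are Y1=0, Y2=1. (Without the fault they would be Y1=1, Y2=0.)

Y1=0, Y2=1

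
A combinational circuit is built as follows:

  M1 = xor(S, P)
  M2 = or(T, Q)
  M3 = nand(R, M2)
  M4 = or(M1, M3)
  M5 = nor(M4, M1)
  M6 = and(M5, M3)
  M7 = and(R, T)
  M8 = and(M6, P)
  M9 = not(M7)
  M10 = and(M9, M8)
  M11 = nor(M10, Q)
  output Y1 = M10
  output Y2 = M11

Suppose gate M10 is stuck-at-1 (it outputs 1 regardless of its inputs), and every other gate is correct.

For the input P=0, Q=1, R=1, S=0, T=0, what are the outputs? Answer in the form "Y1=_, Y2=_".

Y1=1, Y2=0

Propagate with M10 forced: M1=0, M2=1, M3=0, M4=0, M5=1, M6=0, M7=0, M8=0, M9=1, M10=1 [stuck-at-1], M11=0.
So the outputs are Y1=1, Y2=0. (Without the fault they would be Y1=0, Y2=0.)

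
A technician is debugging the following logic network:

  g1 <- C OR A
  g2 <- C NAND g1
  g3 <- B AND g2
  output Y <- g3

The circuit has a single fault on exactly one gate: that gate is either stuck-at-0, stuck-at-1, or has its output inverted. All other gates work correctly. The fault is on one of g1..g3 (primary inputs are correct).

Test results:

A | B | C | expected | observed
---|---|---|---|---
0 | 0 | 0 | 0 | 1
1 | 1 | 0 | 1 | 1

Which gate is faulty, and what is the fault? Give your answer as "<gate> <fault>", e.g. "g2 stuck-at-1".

g3 stuck-at-1

Fault-free values for test 1 (A=0, B=0, C=0): g1=0, g2=1, g3=0, giving Y=0. Observed 1.
Test 1: faults giving observed 1 are {g3 stuck-at-1, g3 inverted output}.
Test 2 (A=1, B=1, C=0): fault-free g1=1, g2=1, g3=1 → 1; observed 1. Eliminates g3 inverted output.
Only g3 stuck-at-1 is consistent with every test.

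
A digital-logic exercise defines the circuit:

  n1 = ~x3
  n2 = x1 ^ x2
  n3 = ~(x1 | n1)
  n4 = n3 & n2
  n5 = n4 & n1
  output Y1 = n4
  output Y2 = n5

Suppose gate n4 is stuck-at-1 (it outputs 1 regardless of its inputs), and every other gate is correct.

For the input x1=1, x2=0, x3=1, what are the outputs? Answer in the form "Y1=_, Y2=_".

Propagate with n4 forced: n1=0, n2=1, n3=0, n4=1 [stuck-at-1], n5=0.
So the outputs are Y1=1, Y2=0. (Without the fault they would be Y1=0, Y2=0.)

Y1=1, Y2=0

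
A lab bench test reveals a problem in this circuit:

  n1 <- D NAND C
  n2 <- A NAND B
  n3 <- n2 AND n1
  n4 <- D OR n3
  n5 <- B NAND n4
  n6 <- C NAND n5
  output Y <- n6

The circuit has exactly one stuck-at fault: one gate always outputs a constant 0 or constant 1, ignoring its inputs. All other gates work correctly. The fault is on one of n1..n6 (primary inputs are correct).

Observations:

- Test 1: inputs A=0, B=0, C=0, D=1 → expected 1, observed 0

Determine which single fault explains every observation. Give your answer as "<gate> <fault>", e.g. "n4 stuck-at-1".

n6 stuck-at-0

Fault-free values for test 1 (A=0, B=0, C=0, D=1): n1=1, n2=1, n3=1, n4=1, n5=1, n6=1, giving Y=1. Observed 0.
Test 1: faults giving observed 0 are {n6 stuck-at-0}.
Only n6 stuck-at-0 is consistent with every test.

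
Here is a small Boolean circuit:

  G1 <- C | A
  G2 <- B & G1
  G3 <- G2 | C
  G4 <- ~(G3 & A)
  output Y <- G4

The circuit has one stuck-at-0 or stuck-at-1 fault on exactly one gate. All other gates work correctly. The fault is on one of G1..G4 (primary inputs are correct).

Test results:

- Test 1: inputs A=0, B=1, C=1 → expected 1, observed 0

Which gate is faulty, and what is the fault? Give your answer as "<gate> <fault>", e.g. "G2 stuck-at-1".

G4 stuck-at-0

Fault-free values for test 1 (A=0, B=1, C=1): G1=1, G2=1, G3=1, G4=1, giving Y=1. Observed 0.
Test 1: faults giving observed 0 are {G4 stuck-at-0}.
Only G4 stuck-at-0 is consistent with every test.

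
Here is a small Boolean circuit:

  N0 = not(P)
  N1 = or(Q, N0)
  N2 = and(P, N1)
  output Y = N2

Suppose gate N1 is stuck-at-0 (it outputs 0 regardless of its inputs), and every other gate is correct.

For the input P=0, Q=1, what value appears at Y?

0

Propagate with N1 forced: N0=1, N1=0 [stuck-at-0], N2=0.
So Y = 0. (Same as the fault-free value — the fault is masked on this input.)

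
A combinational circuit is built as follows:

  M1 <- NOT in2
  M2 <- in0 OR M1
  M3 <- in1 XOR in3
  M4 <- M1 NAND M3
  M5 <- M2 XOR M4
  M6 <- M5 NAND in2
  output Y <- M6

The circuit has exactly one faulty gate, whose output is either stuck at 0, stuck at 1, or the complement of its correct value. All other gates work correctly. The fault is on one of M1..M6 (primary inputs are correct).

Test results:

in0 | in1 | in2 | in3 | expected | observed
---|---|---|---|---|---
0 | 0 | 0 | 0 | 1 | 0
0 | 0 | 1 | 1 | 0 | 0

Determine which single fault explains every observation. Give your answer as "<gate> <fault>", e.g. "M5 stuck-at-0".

Fault-free values for test 1 (in0=0, in1=0, in2=0, in3=0): M1=1, M2=1, M3=0, M4=1, M5=0, M6=1, giving Y=1. Observed 0.
Test 1: faults giving observed 0 are {M6 stuck-at-0, M6 inverted output}.
Test 2 (in0=0, in1=0, in2=1, in3=1): fault-free M1=0, M2=0, M3=1, M4=1, M5=1, M6=0 → 0; observed 0. Eliminates M6 inverted output.
Only M6 stuck-at-0 is consistent with every test.

M6 stuck-at-0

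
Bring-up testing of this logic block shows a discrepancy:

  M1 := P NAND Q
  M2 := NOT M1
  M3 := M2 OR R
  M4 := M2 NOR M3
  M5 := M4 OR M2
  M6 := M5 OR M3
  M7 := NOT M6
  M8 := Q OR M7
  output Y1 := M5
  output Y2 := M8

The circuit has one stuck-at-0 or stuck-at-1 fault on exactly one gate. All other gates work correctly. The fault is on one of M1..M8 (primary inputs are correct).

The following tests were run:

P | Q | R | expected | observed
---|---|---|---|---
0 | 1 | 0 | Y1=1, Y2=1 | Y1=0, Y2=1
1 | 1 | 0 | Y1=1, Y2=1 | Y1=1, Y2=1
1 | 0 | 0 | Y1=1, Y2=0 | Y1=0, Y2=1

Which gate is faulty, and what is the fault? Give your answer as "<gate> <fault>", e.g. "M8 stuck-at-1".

Fault-free values for test 1 (P=0, Q=1, R=0): M1=1, M2=0, M3=0, M4=1, M5=1, M6=1, M7=0, M8=1, giving Y1=1, Y2=1. Observed Y1=0, Y2=1.
Test 1: faults giving observed Y1=0, Y2=1 are {M3 stuck-at-1, M4 stuck-at-0, M5 stuck-at-0}.
Test 2 (P=1, Q=1, R=0): fault-free M1=0, M2=1, M3=1, M4=0, M5=1, M6=1, M7=0, M8=1 → Y1=1, Y2=1; observed Y1=1, Y2=1. Eliminates M5 stuck-at-0.
Test 3 (P=1, Q=0, R=0): fault-free M1=1, M2=0, M3=0, M4=1, M5=1, M6=1, M7=0, M8=0 → Y1=1, Y2=0; observed Y1=0, Y2=1. Eliminates M3 stuck-at-1.
Only M4 stuck-at-0 is consistent with every test.

M4 stuck-at-0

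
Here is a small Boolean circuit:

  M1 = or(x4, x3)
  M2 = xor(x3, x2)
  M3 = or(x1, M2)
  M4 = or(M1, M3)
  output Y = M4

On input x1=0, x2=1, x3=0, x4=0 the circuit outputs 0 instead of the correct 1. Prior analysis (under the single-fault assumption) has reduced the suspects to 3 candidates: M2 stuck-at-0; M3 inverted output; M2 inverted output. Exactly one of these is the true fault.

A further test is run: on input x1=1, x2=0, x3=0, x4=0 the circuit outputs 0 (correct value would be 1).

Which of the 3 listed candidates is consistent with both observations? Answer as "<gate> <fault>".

M3 inverted output

Evaluate each candidate on input x1=1, x2=0, x3=0, x4=0:
  M2 stuck-at-0: M1=0, M2=0 [stuck-at-0], M3=1, M4=1 → 1 — eliminated
  M3 inverted output: M1=0, M2=0, M3=0 [inverted output], M4=0 → 0 — matches
  M2 inverted output: M1=0, M2=1 [inverted output], M3=1, M4=1 → 1 — eliminated
Only M3 inverted output reproduces the observed 0.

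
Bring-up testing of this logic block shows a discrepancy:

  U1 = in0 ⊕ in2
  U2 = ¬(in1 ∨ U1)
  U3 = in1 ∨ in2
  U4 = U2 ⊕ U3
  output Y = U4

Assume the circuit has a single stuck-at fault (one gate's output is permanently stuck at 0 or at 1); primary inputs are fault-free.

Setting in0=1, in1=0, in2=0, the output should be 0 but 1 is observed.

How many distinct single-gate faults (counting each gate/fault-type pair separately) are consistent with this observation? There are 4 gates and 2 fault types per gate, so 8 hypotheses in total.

4

Fault-free: U1=1, U2=0, U3=0, U4=0 → 0. Observed 1.
  U1 stuck-at-0: output 1 ✓
  U1 stuck-at-1: output 0 ✗
  U2 stuck-at-0: output 0 ✗
  U2 stuck-at-1: output 1 ✓
  U3 stuck-at-0: output 0 ✗
  U3 stuck-at-1: output 1 ✓
  U4 stuck-at-0: output 0 ✗
  U4 stuck-at-1: output 1 ✓
Consistent faults: {U1 stuck-at-0, U2 stuck-at-1, U3 stuck-at-1, U4 stuck-at-1} — 4 in all.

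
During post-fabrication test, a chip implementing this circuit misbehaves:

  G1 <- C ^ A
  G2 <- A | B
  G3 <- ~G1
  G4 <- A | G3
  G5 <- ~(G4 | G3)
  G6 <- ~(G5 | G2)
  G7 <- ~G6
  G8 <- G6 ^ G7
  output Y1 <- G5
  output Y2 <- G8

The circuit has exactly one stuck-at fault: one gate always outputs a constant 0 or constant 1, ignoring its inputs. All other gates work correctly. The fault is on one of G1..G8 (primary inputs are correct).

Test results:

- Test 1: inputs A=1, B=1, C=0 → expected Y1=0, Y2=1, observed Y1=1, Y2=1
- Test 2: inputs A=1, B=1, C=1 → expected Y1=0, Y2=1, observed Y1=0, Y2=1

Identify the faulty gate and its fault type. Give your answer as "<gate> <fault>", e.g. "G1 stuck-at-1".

G4 stuck-at-0

Fault-free values for test 1 (A=1, B=1, C=0): G1=1, G2=1, G3=0, G4=1, G5=0, G6=0, G7=1, G8=1, giving Y1=0, Y2=1. Observed Y1=1, Y2=1.
Test 1: faults giving observed Y1=1, Y2=1 are {G4 stuck-at-0, G5 stuck-at-1}.
Test 2 (A=1, B=1, C=1): fault-free G1=0, G2=1, G3=1, G4=1, G5=0, G6=0, G7=1, G8=1 → Y1=0, Y2=1; observed Y1=0, Y2=1. Eliminates G5 stuck-at-1.
Only G4 stuck-at-0 is consistent with every test.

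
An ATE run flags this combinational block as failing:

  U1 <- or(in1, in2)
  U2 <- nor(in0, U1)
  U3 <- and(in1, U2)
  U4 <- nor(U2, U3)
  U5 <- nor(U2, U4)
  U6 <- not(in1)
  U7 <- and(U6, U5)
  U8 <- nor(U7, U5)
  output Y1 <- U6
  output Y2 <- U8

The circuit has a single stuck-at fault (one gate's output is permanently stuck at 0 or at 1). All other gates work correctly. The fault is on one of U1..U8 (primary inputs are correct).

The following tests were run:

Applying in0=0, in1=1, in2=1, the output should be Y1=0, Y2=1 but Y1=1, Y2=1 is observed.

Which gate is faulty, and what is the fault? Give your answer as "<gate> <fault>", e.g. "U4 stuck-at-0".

Fault-free values for test 1 (in0=0, in1=1, in2=1): U1=1, U2=0, U3=0, U4=1, U5=0, U6=0, U7=0, U8=1, giving Y1=0, Y2=1. Observed Y1=1, Y2=1.
Test 1: faults giving observed Y1=1, Y2=1 are {U6 stuck-at-1}.
Only U6 stuck-at-1 is consistent with every test.

U6 stuck-at-1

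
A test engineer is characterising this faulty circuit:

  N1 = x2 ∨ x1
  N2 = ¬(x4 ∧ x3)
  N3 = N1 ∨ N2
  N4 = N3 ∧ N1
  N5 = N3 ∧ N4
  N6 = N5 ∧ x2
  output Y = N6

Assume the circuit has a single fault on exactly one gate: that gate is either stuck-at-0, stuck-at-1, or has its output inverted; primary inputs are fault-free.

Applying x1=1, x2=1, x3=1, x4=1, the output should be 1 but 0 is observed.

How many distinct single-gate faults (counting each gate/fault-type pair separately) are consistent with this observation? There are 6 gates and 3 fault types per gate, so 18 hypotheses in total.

10

Fault-free: N1=1, N2=0, N3=1, N4=1, N5=1, N6=1 → 1. Observed 0.
  N1: stuck-at-0, inverted output ✓; others ✗
  N2: none of the 3 fault types match ✗
  N3: stuck-at-0, inverted output ✓; others ✗
  N4: stuck-at-0, inverted output ✓; others ✗
  N5: stuck-at-0, inverted output ✓; others ✗
  N6: stuck-at-0, inverted output ✓; others ✗
Consistent faults: {N1 stuck-at-0, N1 inverted output, N3 stuck-at-0, N3 inverted output, N4 stuck-at-0, N4 inverted output, N5 stuck-at-0, N5 inverted output, N6 stuck-at-0, N6 inverted output} — 10 in all.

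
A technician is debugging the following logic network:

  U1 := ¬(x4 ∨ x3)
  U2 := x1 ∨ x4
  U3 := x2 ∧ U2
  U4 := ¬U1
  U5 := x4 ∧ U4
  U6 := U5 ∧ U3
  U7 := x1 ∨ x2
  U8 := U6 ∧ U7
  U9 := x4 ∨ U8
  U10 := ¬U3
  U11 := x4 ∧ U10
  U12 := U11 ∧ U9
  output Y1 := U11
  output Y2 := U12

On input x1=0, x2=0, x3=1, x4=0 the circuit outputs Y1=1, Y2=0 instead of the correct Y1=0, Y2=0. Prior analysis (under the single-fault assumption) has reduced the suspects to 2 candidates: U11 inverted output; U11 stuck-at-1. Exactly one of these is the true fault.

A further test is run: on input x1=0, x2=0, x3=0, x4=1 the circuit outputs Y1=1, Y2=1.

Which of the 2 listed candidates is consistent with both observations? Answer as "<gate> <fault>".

Evaluate each candidate on input x1=0, x2=0, x3=0, x4=1:
  U11 inverted output: U1=0, U2=1, U3=0, U4=1, U5=1, U6=0, U7=0, U8=0, U9=1, U10=1, U11=0 [inverted output], U12=0 → Y1=0, Y2=0 — eliminated
  U11 stuck-at-1: U1=0, U2=1, U3=0, U4=1, U5=1, U6=0, U7=0, U8=0, U9=1, U10=1, U11=1 [stuck-at-1], U12=1 → Y1=1, Y2=1 — matches
Only U11 stuck-at-1 reproduces the observed Y1=1, Y2=1.

U11 stuck-at-1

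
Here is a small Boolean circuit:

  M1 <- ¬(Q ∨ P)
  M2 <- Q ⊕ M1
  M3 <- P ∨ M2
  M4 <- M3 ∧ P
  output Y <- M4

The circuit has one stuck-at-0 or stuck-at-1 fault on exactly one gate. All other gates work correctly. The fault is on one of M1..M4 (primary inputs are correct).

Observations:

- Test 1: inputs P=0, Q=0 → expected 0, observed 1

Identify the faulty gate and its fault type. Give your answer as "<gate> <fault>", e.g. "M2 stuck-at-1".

M4 stuck-at-1

Fault-free values for test 1 (P=0, Q=0): M1=1, M2=1, M3=1, M4=0, giving Y=0. Observed 1.
Test 1: faults giving observed 1 are {M4 stuck-at-1}.
Only M4 stuck-at-1 is consistent with every test.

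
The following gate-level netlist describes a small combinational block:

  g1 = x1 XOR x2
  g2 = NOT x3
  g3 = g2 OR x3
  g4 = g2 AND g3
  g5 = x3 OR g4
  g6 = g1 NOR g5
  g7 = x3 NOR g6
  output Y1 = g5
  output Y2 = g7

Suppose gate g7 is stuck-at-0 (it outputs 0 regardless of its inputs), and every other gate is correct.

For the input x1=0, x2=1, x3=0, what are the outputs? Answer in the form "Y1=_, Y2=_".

Y1=1, Y2=0

Propagate with g7 forced: g1=1, g2=1, g3=1, g4=1, g5=1, g6=0, g7=0 [stuck-at-0].
So the outputs are Y1=1, Y2=0. (Without the fault they would be Y1=1, Y2=1.)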